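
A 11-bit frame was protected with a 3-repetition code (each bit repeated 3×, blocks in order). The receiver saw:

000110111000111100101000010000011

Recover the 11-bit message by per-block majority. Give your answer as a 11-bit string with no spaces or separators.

Block 1 (000): 0 ones → 0
Block 2 (110): 2 ones → 1
Block 3 (111): 3 ones → 1
Block 4 (000): 0 ones → 0
Block 5 (111): 3 ones → 1
Block 6 (100): 1 one → 0
Block 7 (101): 2 ones → 1
Block 8 (000): 0 ones → 0
Block 9 (010): 1 one → 0
Block 10 (000): 0 ones → 0
Block 11 (011): 2 ones → 1

01101010001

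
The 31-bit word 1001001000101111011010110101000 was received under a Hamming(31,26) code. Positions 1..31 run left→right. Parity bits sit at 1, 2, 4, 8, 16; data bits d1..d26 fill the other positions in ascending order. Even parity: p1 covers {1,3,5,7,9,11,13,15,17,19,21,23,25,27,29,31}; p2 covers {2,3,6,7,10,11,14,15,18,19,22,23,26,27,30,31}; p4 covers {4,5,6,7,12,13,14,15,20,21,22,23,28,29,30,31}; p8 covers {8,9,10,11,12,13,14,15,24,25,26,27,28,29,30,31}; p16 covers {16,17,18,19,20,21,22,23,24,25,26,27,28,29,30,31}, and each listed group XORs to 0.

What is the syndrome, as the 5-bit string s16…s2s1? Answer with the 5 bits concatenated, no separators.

s1 (pos 1,3,5,7,9,11,13,15,17,19,21,23,25,27,29,31): 1⊕0⊕0⊕1⊕0⊕1⊕1⊕1⊕0⊕1⊕1⊕1⊕0⊕0⊕0⊕0 = 0
s2 (pos 2,3,6,7,10,11,14,15,18,19,22,23,26,27,30,31): 0⊕0⊕0⊕1⊕0⊕1⊕1⊕1⊕1⊕1⊕0⊕1⊕1⊕0⊕0⊕0 = 0
s4 (pos 4,5,6,7,12,13,14,15,20,21,22,23,28,29,30,31): 1⊕0⊕0⊕1⊕0⊕1⊕1⊕1⊕0⊕1⊕0⊕1⊕1⊕0⊕0⊕0 = 0
s8 (pos 8,9,10,11,12,13,14,15,24,25,26,27,28,29,30,31): 0⊕0⊕0⊕1⊕0⊕1⊕1⊕1⊕1⊕0⊕1⊕0⊕1⊕0⊕0⊕0 = 1
s16 (pos 16,17,18,19,20,21,22,23,24,25,26,27,28,29,30,31): 1⊕0⊕1⊕1⊕0⊕1⊕0⊕1⊕1⊕0⊕1⊕0⊕1⊕0⊕0⊕0 = 0
Syndrome s16…s1 = 01000 → error at position 8.

01000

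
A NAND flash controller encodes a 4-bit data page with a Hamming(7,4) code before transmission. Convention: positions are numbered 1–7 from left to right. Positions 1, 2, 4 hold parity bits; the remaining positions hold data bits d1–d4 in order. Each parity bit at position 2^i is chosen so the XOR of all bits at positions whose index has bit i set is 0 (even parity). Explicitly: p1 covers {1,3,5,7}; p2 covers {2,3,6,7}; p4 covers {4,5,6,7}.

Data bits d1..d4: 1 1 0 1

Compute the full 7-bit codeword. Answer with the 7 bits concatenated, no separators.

1010101

Place data at non-parity positions: p1 p2 1 p4 1 0 1
p1 (pos 1,3,5,7): XOR of data positions = 1⊕1⊕1 = 1
p2 (pos 2,3,6,7): XOR of data positions = 1⊕0⊕1 = 0
p4 (pos 4,5,6,7): XOR of data positions = 1⊕0⊕1 = 0
Codeword: 1010101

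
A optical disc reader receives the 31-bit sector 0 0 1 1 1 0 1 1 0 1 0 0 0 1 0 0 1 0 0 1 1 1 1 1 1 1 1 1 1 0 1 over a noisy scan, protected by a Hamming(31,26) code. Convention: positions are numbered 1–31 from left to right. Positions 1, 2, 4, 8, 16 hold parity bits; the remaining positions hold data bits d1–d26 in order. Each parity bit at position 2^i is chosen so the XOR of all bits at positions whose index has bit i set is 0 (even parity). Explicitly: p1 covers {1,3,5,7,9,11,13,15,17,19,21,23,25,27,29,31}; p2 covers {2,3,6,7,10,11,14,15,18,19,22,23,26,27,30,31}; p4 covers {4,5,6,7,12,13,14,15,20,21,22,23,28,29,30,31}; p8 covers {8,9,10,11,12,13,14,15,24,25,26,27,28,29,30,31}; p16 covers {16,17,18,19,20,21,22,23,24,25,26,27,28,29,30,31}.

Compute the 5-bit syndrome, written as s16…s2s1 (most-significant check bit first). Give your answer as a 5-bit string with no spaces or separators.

00110

s1 (pos 1,3,5,7,9,11,13,15,17,19,21,23,25,27,29,31): 0⊕1⊕1⊕1⊕0⊕0⊕0⊕0⊕1⊕0⊕1⊕1⊕1⊕1⊕1⊕1 = 0
s2 (pos 2,3,6,7,10,11,14,15,18,19,22,23,26,27,30,31): 0⊕1⊕0⊕1⊕1⊕0⊕1⊕0⊕0⊕0⊕1⊕1⊕1⊕1⊕0⊕1 = 1
s4 (pos 4,5,6,7,12,13,14,15,20,21,22,23,28,29,30,31): 1⊕1⊕0⊕1⊕0⊕0⊕1⊕0⊕1⊕1⊕1⊕1⊕1⊕1⊕0⊕1 = 1
s8 (pos 8,9,10,11,12,13,14,15,24,25,26,27,28,29,30,31): 1⊕0⊕1⊕0⊕0⊕0⊕1⊕0⊕1⊕1⊕1⊕1⊕1⊕1⊕0⊕1 = 0
s16 (pos 16,17,18,19,20,21,22,23,24,25,26,27,28,29,30,31): 0⊕1⊕0⊕0⊕1⊕1⊕1⊕1⊕1⊕1⊕1⊕1⊕1⊕1⊕0⊕1 = 0
Syndrome s16…s1 = 00110 → error at position 6.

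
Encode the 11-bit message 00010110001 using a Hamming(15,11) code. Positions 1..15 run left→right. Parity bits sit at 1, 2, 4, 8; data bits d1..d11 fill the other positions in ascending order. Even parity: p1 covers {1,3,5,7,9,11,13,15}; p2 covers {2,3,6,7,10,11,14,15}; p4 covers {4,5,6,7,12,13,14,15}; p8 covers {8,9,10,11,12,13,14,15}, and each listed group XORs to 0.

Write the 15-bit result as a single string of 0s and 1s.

Place data at non-parity positions: p1 p2 0 p4 0 0 1 p8 0 1 1 0 0 0 1
p1 (pos 1,3,5,7,9,11,13,15): XOR of data positions = 0⊕0⊕1⊕0⊕1⊕0⊕1 = 1
p2 (pos 2,3,6,7,10,11,14,15): XOR of data positions = 0⊕0⊕1⊕1⊕1⊕0⊕1 = 0
p4 (pos 4,5,6,7,12,13,14,15): XOR of data positions = 0⊕0⊕1⊕0⊕0⊕0⊕1 = 0
p8 (pos 8,9,10,11,12,13,14,15): XOR of data positions = 0⊕1⊕1⊕0⊕0⊕0⊕1 = 1
Codeword: 100000110110001

100000110110001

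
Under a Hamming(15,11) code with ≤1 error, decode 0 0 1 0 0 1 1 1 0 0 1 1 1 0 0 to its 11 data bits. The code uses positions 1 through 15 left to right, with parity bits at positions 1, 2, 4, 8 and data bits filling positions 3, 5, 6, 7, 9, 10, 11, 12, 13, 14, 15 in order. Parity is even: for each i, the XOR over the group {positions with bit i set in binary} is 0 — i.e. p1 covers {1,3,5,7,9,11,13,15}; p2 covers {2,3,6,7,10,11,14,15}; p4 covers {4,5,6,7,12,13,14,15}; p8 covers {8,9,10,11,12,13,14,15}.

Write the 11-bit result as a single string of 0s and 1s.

10110011100

s1 (pos 1,3,5,7,9,11,13,15): 0⊕1⊕0⊕1⊕0⊕1⊕1⊕0 = 0
s2 (pos 2,3,6,7,10,11,14,15): 0⊕1⊕1⊕1⊕0⊕1⊕0⊕0 = 0
s4 (pos 4,5,6,7,12,13,14,15): 0⊕0⊕1⊕1⊕1⊕1⊕0⊕0 = 0
s8 (pos 8,9,10,11,12,13,14,15): 1⊕0⊕0⊕1⊕1⊕1⊕0⊕0 = 0
Syndrome s8…s1 = 0000 → no error.
Read data bits from positions 3,5,6,7,9,10,11,12,13,14,15: 10110011100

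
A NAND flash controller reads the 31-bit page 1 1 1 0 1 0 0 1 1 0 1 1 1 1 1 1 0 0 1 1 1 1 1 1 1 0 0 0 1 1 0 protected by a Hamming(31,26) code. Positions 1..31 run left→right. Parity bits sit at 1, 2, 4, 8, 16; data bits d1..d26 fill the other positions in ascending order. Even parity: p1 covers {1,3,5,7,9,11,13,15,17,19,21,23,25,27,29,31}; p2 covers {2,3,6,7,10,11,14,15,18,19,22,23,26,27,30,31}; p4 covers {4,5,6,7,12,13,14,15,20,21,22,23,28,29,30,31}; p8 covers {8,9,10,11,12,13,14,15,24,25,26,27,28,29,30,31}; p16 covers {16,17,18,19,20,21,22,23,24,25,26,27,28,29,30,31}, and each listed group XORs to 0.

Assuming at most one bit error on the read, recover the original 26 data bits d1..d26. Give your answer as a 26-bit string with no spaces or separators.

11001011101001111111000110

s1 (pos 1,3,5,7,9,11,13,15,17,19,21,23,25,27,29,31): 1⊕1⊕1⊕0⊕1⊕1⊕1⊕1⊕0⊕1⊕1⊕1⊕1⊕0⊕1⊕0 = 0
s2 (pos 2,3,6,7,10,11,14,15,18,19,22,23,26,27,30,31): 1⊕1⊕0⊕0⊕0⊕1⊕1⊕1⊕0⊕1⊕1⊕1⊕0⊕0⊕1⊕0 = 1
s4 (pos 4,5,6,7,12,13,14,15,20,21,22,23,28,29,30,31): 0⊕1⊕0⊕0⊕1⊕1⊕1⊕1⊕1⊕1⊕1⊕1⊕0⊕1⊕1⊕0 = 1
s8 (pos 8,9,10,11,12,13,14,15,24,25,26,27,28,29,30,31): 1⊕1⊕0⊕1⊕1⊕1⊕1⊕1⊕1⊕1⊕0⊕0⊕0⊕1⊕1⊕0 = 1
s16 (pos 16,17,18,19,20,21,22,23,24,25,26,27,28,29,30,31): 1⊕0⊕0⊕1⊕1⊕1⊕1⊕1⊕1⊕1⊕0⊕0⊕0⊕1⊕1⊕0 = 0
Syndrome s16…s1 = 01110 → error at position 14.
Flip position 14: 1110100110111111001111111000110 → 1110100110111011001111111000110
Read data bits from positions 3,5,6,7,9,10,11,12,13,14,15,17,18,19,20,21,22,23,24,25,26,27,28,29,30,31: 11001011101001111111000110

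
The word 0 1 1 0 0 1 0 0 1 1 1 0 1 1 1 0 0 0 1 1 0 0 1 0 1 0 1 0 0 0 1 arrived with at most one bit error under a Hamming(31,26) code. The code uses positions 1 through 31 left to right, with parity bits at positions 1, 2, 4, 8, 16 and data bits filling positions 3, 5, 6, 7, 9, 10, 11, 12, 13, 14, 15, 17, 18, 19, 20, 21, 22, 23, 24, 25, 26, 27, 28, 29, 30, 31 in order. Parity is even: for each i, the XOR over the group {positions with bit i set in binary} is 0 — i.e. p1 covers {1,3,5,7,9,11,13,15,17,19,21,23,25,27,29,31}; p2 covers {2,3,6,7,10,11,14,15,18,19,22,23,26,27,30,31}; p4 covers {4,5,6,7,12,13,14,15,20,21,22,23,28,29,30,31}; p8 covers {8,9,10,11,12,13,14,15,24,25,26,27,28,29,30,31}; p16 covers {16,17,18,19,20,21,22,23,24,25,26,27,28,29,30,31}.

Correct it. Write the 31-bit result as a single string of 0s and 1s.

0110010011101010001100101010001

s1 (pos 1,3,5,7,9,11,13,15,17,19,21,23,25,27,29,31): 0⊕1⊕0⊕0⊕1⊕1⊕1⊕1⊕0⊕1⊕0⊕1⊕1⊕1⊕0⊕1 = 0
s2 (pos 2,3,6,7,10,11,14,15,18,19,22,23,26,27,30,31): 1⊕1⊕1⊕0⊕1⊕1⊕1⊕1⊕0⊕1⊕0⊕1⊕0⊕1⊕0⊕1 = 1
s4 (pos 4,5,6,7,12,13,14,15,20,21,22,23,28,29,30,31): 0⊕0⊕1⊕0⊕0⊕1⊕1⊕1⊕1⊕0⊕0⊕1⊕0⊕0⊕0⊕1 = 1
s8 (pos 8,9,10,11,12,13,14,15,24,25,26,27,28,29,30,31): 0⊕1⊕1⊕1⊕0⊕1⊕1⊕1⊕0⊕1⊕0⊕1⊕0⊕0⊕0⊕1 = 1
s16 (pos 16,17,18,19,20,21,22,23,24,25,26,27,28,29,30,31): 0⊕0⊕0⊕1⊕1⊕0⊕0⊕1⊕0⊕1⊕0⊕1⊕0⊕0⊕0⊕1 = 0
Syndrome s16…s1 = 01110 → error at position 14.
Flip position 14: 0110010011101110001100101010001 → 0110010011101010001100101010001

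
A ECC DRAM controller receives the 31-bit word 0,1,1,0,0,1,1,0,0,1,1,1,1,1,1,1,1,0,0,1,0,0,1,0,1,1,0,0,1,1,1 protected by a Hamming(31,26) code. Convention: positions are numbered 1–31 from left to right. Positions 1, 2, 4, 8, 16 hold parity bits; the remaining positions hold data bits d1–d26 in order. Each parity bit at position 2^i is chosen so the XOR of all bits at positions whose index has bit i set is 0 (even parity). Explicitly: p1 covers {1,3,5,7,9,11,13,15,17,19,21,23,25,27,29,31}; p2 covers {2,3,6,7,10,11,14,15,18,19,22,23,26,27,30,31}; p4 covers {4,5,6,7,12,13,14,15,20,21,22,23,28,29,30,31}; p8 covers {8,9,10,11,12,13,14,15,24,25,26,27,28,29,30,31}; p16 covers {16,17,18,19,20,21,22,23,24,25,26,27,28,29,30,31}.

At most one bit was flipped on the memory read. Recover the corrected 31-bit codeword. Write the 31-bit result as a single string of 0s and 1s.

0110011001111111100100101101111

s1 (pos 1,3,5,7,9,11,13,15,17,19,21,23,25,27,29,31): 0⊕1⊕0⊕1⊕0⊕1⊕1⊕1⊕1⊕0⊕0⊕1⊕1⊕0⊕1⊕1 = 0
s2 (pos 2,3,6,7,10,11,14,15,18,19,22,23,26,27,30,31): 1⊕1⊕1⊕1⊕1⊕1⊕1⊕1⊕0⊕0⊕0⊕1⊕1⊕0⊕1⊕1 = 0
s4 (pos 4,5,6,7,12,13,14,15,20,21,22,23,28,29,30,31): 0⊕0⊕1⊕1⊕1⊕1⊕1⊕1⊕1⊕0⊕0⊕1⊕0⊕1⊕1⊕1 = 1
s8 (pos 8,9,10,11,12,13,14,15,24,25,26,27,28,29,30,31): 0⊕0⊕1⊕1⊕1⊕1⊕1⊕1⊕0⊕1⊕1⊕0⊕0⊕1⊕1⊕1 = 1
s16 (pos 16,17,18,19,20,21,22,23,24,25,26,27,28,29,30,31): 1⊕1⊕0⊕0⊕1⊕0⊕0⊕1⊕0⊕1⊕1⊕0⊕0⊕1⊕1⊕1 = 1
Syndrome s16…s1 = 11100 → error at position 28.
Flip position 28: 0110011001111111100100101100111 → 0110011001111111100100101101111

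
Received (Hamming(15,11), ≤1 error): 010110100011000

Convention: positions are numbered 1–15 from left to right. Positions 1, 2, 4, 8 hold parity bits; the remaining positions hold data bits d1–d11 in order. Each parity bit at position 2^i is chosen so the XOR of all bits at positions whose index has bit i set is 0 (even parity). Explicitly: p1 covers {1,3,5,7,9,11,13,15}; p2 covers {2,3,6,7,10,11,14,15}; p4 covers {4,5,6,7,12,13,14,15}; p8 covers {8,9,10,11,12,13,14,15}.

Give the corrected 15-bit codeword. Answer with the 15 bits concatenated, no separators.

s1 (pos 1,3,5,7,9,11,13,15): 0⊕0⊕1⊕1⊕0⊕1⊕0⊕0 = 1
s2 (pos 2,3,6,7,10,11,14,15): 1⊕0⊕0⊕1⊕0⊕1⊕0⊕0 = 1
s4 (pos 4,5,6,7,12,13,14,15): 1⊕1⊕0⊕1⊕1⊕0⊕0⊕0 = 0
s8 (pos 8,9,10,11,12,13,14,15): 0⊕0⊕0⊕1⊕1⊕0⊕0⊕0 = 0
Syndrome s8…s1 = 0011 → error at position 3.
Flip position 3: 010110100011000 → 011110100011000

011110100011000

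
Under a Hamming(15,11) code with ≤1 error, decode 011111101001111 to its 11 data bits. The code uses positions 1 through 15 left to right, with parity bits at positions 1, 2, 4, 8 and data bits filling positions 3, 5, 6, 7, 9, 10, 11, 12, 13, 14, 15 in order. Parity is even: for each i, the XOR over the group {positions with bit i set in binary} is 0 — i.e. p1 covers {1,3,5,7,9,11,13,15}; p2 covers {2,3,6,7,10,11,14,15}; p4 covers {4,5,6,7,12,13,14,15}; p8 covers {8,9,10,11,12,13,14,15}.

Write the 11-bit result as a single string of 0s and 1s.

s1 (pos 1,3,5,7,9,11,13,15): 0⊕1⊕1⊕1⊕1⊕0⊕1⊕1 = 0
s2 (pos 2,3,6,7,10,11,14,15): 1⊕1⊕1⊕1⊕0⊕0⊕1⊕1 = 0
s4 (pos 4,5,6,7,12,13,14,15): 1⊕1⊕1⊕1⊕1⊕1⊕1⊕1 = 0
s8 (pos 8,9,10,11,12,13,14,15): 0⊕1⊕0⊕0⊕1⊕1⊕1⊕1 = 1
Syndrome s8…s1 = 1000 → error at position 8.
Flip position 8: 011111101001111 → 011111111001111
Read data bits from positions 3,5,6,7,9,10,11,12,13,14,15: 11111001111

11111001111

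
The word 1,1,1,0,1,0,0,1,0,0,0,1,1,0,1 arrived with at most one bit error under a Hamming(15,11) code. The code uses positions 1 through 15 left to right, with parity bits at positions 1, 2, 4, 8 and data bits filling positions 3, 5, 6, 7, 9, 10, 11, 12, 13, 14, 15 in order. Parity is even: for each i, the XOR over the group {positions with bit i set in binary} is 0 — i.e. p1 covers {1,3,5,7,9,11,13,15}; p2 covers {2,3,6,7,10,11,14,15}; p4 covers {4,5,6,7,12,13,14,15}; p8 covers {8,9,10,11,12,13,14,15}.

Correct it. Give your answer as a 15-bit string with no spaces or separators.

110010010001101

s1 (pos 1,3,5,7,9,11,13,15): 1⊕1⊕1⊕0⊕0⊕0⊕1⊕1 = 1
s2 (pos 2,3,6,7,10,11,14,15): 1⊕1⊕0⊕0⊕0⊕0⊕0⊕1 = 1
s4 (pos 4,5,6,7,12,13,14,15): 0⊕1⊕0⊕0⊕1⊕1⊕0⊕1 = 0
s8 (pos 8,9,10,11,12,13,14,15): 1⊕0⊕0⊕0⊕1⊕1⊕0⊕1 = 0
Syndrome s8…s1 = 0011 → error at position 3.
Flip position 3: 111010010001101 → 110010010001101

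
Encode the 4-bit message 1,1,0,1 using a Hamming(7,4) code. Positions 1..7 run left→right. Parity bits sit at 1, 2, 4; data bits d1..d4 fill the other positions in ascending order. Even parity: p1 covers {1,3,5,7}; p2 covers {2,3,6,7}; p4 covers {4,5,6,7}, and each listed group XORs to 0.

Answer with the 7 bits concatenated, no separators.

1010101

Place data at non-parity positions: p1 p2 1 p4 1 0 1
p1 (pos 1,3,5,7): XOR of data positions = 1⊕1⊕1 = 1
p2 (pos 2,3,6,7): XOR of data positions = 1⊕0⊕1 = 0
p4 (pos 4,5,6,7): XOR of data positions = 1⊕0⊕1 = 0
Codeword: 1010101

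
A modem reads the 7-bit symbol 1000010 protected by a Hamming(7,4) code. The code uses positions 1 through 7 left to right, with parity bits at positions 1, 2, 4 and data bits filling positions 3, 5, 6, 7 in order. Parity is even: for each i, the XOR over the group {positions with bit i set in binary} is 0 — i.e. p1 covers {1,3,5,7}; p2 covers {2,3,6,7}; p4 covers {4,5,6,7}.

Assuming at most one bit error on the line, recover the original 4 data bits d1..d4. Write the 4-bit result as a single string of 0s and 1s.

0011

s1 (pos 1,3,5,7): 1⊕0⊕0⊕0 = 1
s2 (pos 2,3,6,7): 0⊕0⊕1⊕0 = 1
s4 (pos 4,5,6,7): 0⊕0⊕1⊕0 = 1
Syndrome s4…s1 = 111 → error at position 7.
Flip position 7: 1000010 → 1000011
Read data bits from positions 3,5,6,7: 0011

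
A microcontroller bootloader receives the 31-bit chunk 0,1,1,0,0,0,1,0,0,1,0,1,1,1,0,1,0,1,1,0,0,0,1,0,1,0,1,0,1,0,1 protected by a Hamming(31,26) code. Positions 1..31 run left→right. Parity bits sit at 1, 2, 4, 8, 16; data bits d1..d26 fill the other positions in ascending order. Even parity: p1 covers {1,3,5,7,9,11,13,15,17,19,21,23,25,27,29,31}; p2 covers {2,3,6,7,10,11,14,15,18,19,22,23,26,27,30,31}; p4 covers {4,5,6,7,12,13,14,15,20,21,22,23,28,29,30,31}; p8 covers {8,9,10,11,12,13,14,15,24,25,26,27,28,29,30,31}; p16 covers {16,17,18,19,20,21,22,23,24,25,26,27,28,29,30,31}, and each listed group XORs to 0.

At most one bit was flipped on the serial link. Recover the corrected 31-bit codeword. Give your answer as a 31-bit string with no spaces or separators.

0110101001011101011000101010101

s1 (pos 1,3,5,7,9,11,13,15,17,19,21,23,25,27,29,31): 0⊕1⊕0⊕1⊕0⊕0⊕1⊕0⊕0⊕1⊕0⊕1⊕1⊕1⊕1⊕1 = 1
s2 (pos 2,3,6,7,10,11,14,15,18,19,22,23,26,27,30,31): 1⊕1⊕0⊕1⊕1⊕0⊕1⊕0⊕1⊕1⊕0⊕1⊕0⊕1⊕0⊕1 = 0
s4 (pos 4,5,6,7,12,13,14,15,20,21,22,23,28,29,30,31): 0⊕0⊕0⊕1⊕1⊕1⊕1⊕0⊕0⊕0⊕0⊕1⊕0⊕1⊕0⊕1 = 1
s8 (pos 8,9,10,11,12,13,14,15,24,25,26,27,28,29,30,31): 0⊕0⊕1⊕0⊕1⊕1⊕1⊕0⊕0⊕1⊕0⊕1⊕0⊕1⊕0⊕1 = 0
s16 (pos 16,17,18,19,20,21,22,23,24,25,26,27,28,29,30,31): 1⊕0⊕1⊕1⊕0⊕0⊕0⊕1⊕0⊕1⊕0⊕1⊕0⊕1⊕0⊕1 = 0
Syndrome s16…s1 = 00101 → error at position 5.
Flip position 5: 0110001001011101011000101010101 → 0110101001011101011000101010101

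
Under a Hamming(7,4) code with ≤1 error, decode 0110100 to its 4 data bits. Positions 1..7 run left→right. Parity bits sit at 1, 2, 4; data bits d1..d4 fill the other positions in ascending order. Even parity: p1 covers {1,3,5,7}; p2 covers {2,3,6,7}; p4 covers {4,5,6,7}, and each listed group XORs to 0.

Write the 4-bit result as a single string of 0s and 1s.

1100

s1 (pos 1,3,5,7): 0⊕1⊕1⊕0 = 0
s2 (pos 2,3,6,7): 1⊕1⊕0⊕0 = 0
s4 (pos 4,5,6,7): 0⊕1⊕0⊕0 = 1
Syndrome s4…s1 = 100 → error at position 4.
Flip position 4: 0110100 → 0111100
Read data bits from positions 3,5,6,7: 1100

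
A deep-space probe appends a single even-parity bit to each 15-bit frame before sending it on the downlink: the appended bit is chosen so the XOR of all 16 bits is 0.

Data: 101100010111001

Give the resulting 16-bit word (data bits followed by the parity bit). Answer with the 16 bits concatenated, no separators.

1011000101110010

XOR of the 15 data bits: 1⊕0⊕1⊕1⊕0⊕0⊕0⊕1⊕0⊕1⊕1⊕1⊕0⊕0⊕1 = 0
Parity bit = 0 (so all 16 bits XOR to 0).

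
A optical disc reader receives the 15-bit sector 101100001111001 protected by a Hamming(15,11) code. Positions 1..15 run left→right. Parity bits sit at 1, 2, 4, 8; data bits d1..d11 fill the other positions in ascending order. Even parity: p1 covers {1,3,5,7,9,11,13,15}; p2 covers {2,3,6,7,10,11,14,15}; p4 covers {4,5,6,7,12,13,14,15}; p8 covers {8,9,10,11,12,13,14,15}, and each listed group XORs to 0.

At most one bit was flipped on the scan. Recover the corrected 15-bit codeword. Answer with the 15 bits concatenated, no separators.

s1 (pos 1,3,5,7,9,11,13,15): 1⊕1⊕0⊕0⊕1⊕1⊕0⊕1 = 1
s2 (pos 2,3,6,7,10,11,14,15): 0⊕1⊕0⊕0⊕1⊕1⊕0⊕1 = 0
s4 (pos 4,5,6,7,12,13,14,15): 1⊕0⊕0⊕0⊕1⊕0⊕0⊕1 = 1
s8 (pos 8,9,10,11,12,13,14,15): 0⊕1⊕1⊕1⊕1⊕0⊕0⊕1 = 1
Syndrome s8…s1 = 1101 → error at position 13.
Flip position 13: 101100001111001 → 101100001111101

101100001111101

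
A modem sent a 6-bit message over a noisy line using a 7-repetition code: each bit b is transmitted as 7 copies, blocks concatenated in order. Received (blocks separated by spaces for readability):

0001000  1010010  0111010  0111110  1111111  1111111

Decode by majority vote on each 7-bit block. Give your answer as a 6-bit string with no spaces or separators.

001111

Block 1 (0001000): 1 one → 0
Block 2 (1010010): 3 ones → 0
Block 3 (0111010): 4 ones → 1
Block 4 (0111110): 5 ones → 1
Block 5 (1111111): 7 ones → 1
Block 6 (1111111): 7 ones → 1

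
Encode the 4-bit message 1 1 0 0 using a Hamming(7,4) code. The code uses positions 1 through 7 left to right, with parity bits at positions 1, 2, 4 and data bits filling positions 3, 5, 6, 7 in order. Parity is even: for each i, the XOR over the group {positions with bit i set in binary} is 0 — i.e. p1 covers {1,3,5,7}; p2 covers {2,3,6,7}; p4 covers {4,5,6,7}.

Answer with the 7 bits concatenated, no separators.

Place data at non-parity positions: p1 p2 1 p4 1 0 0
p1 (pos 1,3,5,7): XOR of data positions = 1⊕1⊕0 = 0
p2 (pos 2,3,6,7): XOR of data positions = 1⊕0⊕0 = 1
p4 (pos 4,5,6,7): XOR of data positions = 1⊕0⊕0 = 1
Codeword: 0111100

0111100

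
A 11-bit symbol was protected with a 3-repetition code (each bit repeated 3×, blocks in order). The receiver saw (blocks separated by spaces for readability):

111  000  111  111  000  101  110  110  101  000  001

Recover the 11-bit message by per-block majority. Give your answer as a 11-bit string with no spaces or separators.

Block 1 (111): 3 ones → 1
Block 2 (000): 0 ones → 0
Block 3 (111): 3 ones → 1
Block 4 (111): 3 ones → 1
Block 5 (000): 0 ones → 0
Block 6 (101): 2 ones → 1
Block 7 (110): 2 ones → 1
Block 8 (110): 2 ones → 1
Block 9 (101): 2 ones → 1
Block 10 (000): 0 ones → 0
Block 11 (001): 1 one → 0

10110111100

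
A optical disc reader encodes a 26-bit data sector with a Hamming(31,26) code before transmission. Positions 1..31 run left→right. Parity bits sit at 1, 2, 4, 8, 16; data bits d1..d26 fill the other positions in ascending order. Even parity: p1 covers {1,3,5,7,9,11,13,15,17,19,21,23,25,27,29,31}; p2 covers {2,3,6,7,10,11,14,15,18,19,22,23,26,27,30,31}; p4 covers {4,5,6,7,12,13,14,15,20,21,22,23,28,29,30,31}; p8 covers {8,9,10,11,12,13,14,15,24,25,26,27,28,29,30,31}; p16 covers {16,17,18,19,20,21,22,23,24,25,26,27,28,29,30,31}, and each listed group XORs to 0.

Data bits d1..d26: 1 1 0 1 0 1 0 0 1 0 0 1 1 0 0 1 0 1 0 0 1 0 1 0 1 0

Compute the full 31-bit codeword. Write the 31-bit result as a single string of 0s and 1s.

Place data at non-parity positions: p1 p2 1 p4 1 0 1 p8 0 1 0 0 1 0 0 p16 1 1 0 0 1 0 1 0 0 1 0 1 0 1 0
p1 (pos 1,3,5,7,9,11,13,15,17,19,21,23,25,27,29,31): XOR of data positions = 1⊕1⊕1⊕0⊕0⊕1⊕0⊕1⊕0⊕1⊕1⊕0⊕0⊕0⊕0 = 1
p2 (pos 2,3,6,7,10,11,14,15,18,19,22,23,26,27,30,31): XOR of data positions = 1⊕0⊕1⊕1⊕0⊕0⊕0⊕1⊕0⊕0⊕1⊕1⊕0⊕1⊕0 = 1
p4 (pos 4,5,6,7,12,13,14,15,20,21,22,23,28,29,30,31): XOR of data positions = 1⊕0⊕1⊕0⊕1⊕0⊕0⊕0⊕1⊕0⊕1⊕1⊕0⊕1⊕0 = 1
p8 (pos 8,9,10,11,12,13,14,15,24,25,26,27,28,29,30,31): XOR of data positions = 0⊕1⊕0⊕0⊕1⊕0⊕0⊕0⊕0⊕1⊕0⊕1⊕0⊕1⊕0 = 1
p16 (pos 16,17,18,19,20,21,22,23,24,25,26,27,28,29,30,31): XOR of data positions = 1⊕1⊕0⊕0⊕1⊕0⊕1⊕0⊕0⊕1⊕0⊕1⊕0⊕1⊕0 = 1
Codeword: 1111101101001001110010100101010

1111101101001001110010100101010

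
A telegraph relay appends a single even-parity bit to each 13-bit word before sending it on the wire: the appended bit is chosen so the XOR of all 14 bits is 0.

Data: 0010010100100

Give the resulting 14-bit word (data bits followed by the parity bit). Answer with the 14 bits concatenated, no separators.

XOR of the 13 data bits: 0⊕0⊕1⊕0⊕0⊕1⊕0⊕1⊕0⊕0⊕1⊕0⊕0 = 0
Parity bit = 0 (so all 14 bits XOR to 0).

00100101001000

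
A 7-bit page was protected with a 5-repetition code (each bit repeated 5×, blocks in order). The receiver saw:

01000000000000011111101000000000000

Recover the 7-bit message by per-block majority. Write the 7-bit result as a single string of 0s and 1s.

0001000

Block 1 (01000): 1 one → 0
Block 2 (00000): 0 ones → 0
Block 3 (00000): 0 ones → 0
Block 4 (11111): 5 ones → 1
Block 5 (10100): 2 ones → 0
Block 6 (00000): 0 ones → 0
Block 7 (00000): 0 ones → 0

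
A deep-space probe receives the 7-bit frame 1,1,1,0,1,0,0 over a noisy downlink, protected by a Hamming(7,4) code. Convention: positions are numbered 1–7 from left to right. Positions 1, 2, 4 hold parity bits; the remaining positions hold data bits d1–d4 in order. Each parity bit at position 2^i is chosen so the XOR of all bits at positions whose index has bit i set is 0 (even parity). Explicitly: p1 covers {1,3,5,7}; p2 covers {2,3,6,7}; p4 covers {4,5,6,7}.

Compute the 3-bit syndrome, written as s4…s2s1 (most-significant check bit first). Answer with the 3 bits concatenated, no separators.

101

s1 (pos 1,3,5,7): 1⊕1⊕1⊕0 = 1
s2 (pos 2,3,6,7): 1⊕1⊕0⊕0 = 0
s4 (pos 4,5,6,7): 0⊕1⊕0⊕0 = 1
Syndrome s4…s1 = 101 → error at position 5.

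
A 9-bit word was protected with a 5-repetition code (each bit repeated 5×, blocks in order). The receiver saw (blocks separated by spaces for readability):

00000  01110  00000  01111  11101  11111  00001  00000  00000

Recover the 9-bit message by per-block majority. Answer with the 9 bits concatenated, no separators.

Block 1 (00000): 0 ones → 0
Block 2 (01110): 3 ones → 1
Block 3 (00000): 0 ones → 0
Block 4 (01111): 4 ones → 1
Block 5 (11101): 4 ones → 1
Block 6 (11111): 5 ones → 1
Block 7 (00001): 1 one → 0
Block 8 (00000): 0 ones → 0
Block 9 (00000): 0 ones → 0

010111000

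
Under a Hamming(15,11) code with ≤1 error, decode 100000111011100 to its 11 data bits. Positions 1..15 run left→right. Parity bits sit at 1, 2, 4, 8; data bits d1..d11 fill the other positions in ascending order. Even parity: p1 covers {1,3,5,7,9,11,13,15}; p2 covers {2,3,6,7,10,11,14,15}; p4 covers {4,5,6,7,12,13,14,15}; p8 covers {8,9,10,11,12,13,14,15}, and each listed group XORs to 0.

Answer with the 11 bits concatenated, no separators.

s1 (pos 1,3,5,7,9,11,13,15): 1⊕0⊕0⊕1⊕1⊕1⊕1⊕0 = 1
s2 (pos 2,3,6,7,10,11,14,15): 0⊕0⊕0⊕1⊕0⊕1⊕0⊕0 = 0
s4 (pos 4,5,6,7,12,13,14,15): 0⊕0⊕0⊕1⊕1⊕1⊕0⊕0 = 1
s8 (pos 8,9,10,11,12,13,14,15): 1⊕1⊕0⊕1⊕1⊕1⊕0⊕0 = 1
Syndrome s8…s1 = 1101 → error at position 13.
Flip position 13: 100000111011100 → 100000111011000
Read data bits from positions 3,5,6,7,9,10,11,12,13,14,15: 00011011000

00011011000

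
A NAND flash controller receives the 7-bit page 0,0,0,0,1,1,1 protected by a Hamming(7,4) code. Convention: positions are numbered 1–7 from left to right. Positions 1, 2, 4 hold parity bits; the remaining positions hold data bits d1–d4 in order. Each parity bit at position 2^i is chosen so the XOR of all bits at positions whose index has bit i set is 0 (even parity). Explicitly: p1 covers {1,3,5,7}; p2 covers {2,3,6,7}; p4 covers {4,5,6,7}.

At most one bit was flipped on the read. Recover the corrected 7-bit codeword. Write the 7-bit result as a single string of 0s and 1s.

s1 (pos 1,3,5,7): 0⊕0⊕1⊕1 = 0
s2 (pos 2,3,6,7): 0⊕0⊕1⊕1 = 0
s4 (pos 4,5,6,7): 0⊕1⊕1⊕1 = 1
Syndrome s4…s1 = 100 → error at position 4.
Flip position 4: 0000111 → 0001111

0001111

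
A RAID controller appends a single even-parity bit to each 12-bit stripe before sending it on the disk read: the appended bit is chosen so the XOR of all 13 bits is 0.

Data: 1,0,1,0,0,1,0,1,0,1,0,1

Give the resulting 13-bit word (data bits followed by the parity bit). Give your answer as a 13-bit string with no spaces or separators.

1010010101010

XOR of the 12 data bits: 1⊕0⊕1⊕0⊕0⊕1⊕0⊕1⊕0⊕1⊕0⊕1 = 0
Parity bit = 0 (so all 13 bits XOR to 0).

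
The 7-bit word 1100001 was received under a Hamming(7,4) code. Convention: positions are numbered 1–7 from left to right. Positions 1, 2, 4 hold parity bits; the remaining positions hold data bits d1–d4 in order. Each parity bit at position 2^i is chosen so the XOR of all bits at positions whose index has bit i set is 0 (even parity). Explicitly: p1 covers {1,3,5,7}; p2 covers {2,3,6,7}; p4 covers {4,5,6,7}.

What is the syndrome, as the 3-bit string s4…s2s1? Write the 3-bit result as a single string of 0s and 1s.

100

s1 (pos 1,3,5,7): 1⊕0⊕0⊕1 = 0
s2 (pos 2,3,6,7): 1⊕0⊕0⊕1 = 0
s4 (pos 4,5,6,7): 0⊕0⊕0⊕1 = 1
Syndrome s4…s1 = 100 → error at position 4.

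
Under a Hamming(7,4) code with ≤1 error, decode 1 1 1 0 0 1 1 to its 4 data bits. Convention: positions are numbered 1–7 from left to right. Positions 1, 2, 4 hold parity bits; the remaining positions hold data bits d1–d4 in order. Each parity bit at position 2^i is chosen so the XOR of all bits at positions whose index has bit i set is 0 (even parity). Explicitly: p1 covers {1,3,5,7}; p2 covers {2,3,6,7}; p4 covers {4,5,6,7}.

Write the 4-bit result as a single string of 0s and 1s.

1011

s1 (pos 1,3,5,7): 1⊕1⊕0⊕1 = 1
s2 (pos 2,3,6,7): 1⊕1⊕1⊕1 = 0
s4 (pos 4,5,6,7): 0⊕0⊕1⊕1 = 0
Syndrome s4…s1 = 001 → error at position 1.
Flip position 1: 1110011 → 0110011
Read data bits from positions 3,5,6,7: 1011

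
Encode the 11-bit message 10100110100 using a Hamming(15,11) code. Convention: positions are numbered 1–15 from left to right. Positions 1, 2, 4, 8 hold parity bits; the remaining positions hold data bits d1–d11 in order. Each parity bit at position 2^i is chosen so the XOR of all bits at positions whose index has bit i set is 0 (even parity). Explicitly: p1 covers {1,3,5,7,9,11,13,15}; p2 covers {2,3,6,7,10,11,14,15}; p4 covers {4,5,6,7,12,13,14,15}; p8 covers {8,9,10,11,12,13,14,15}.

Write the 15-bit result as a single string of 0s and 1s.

Place data at non-parity positions: p1 p2 1 p4 0 1 0 p8 0 1 1 0 1 0 0
p1 (pos 1,3,5,7,9,11,13,15): XOR of data positions = 1⊕0⊕0⊕0⊕1⊕1⊕0 = 1
p2 (pos 2,3,6,7,10,11,14,15): XOR of data positions = 1⊕1⊕0⊕1⊕1⊕0⊕0 = 0
p4 (pos 4,5,6,7,12,13,14,15): XOR of data positions = 0⊕1⊕0⊕0⊕1⊕0⊕0 = 0
p8 (pos 8,9,10,11,12,13,14,15): XOR of data positions = 0⊕1⊕1⊕0⊕1⊕0⊕0 = 1
Codeword: 101001010110100

101001010110100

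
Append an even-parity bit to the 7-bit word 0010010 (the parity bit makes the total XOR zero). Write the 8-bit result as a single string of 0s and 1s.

XOR of the 7 data bits: 0⊕0⊕1⊕0⊕0⊕1⊕0 = 0
Parity bit = 0 (so all 8 bits XOR to 0).

00100100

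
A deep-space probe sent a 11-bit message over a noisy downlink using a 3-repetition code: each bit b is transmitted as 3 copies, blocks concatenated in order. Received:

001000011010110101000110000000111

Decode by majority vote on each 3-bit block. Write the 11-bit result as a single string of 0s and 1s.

00101101001

Block 1 (001): 1 one → 0
Block 2 (000): 0 ones → 0
Block 3 (011): 2 ones → 1
Block 4 (010): 1 one → 0
Block 5 (110): 2 ones → 1
Block 6 (101): 2 ones → 1
Block 7 (000): 0 ones → 0
Block 8 (110): 2 ones → 1
Block 9 (000): 0 ones → 0
Block 10 (000): 0 ones → 0
Block 11 (111): 3 ones → 1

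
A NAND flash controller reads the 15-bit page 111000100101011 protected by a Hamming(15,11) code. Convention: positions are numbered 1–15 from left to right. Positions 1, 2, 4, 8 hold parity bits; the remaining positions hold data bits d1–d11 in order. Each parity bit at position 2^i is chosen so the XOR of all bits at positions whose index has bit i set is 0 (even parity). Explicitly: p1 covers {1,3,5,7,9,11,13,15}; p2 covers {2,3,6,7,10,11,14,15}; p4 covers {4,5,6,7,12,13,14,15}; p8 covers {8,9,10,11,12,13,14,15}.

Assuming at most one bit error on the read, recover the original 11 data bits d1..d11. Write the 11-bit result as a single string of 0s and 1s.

s1 (pos 1,3,5,7,9,11,13,15): 1⊕1⊕0⊕1⊕0⊕0⊕0⊕1 = 0
s2 (pos 2,3,6,7,10,11,14,15): 1⊕1⊕0⊕1⊕1⊕0⊕1⊕1 = 0
s4 (pos 4,5,6,7,12,13,14,15): 0⊕0⊕0⊕1⊕1⊕0⊕1⊕1 = 0
s8 (pos 8,9,10,11,12,13,14,15): 0⊕0⊕1⊕0⊕1⊕0⊕1⊕1 = 0
Syndrome s8…s1 = 0000 → no error.
Read data bits from positions 3,5,6,7,9,10,11,12,13,14,15: 10010101011

10010101011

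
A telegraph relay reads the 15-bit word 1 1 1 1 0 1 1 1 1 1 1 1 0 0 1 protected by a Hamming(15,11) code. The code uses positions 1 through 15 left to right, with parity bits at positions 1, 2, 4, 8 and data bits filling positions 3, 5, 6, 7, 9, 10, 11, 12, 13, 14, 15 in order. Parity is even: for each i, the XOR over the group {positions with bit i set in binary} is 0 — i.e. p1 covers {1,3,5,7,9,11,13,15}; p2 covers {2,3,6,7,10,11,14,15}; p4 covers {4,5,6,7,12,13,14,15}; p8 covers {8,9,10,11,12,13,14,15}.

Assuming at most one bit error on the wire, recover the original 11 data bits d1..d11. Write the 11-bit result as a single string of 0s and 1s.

s1 (pos 1,3,5,7,9,11,13,15): 1⊕1⊕0⊕1⊕1⊕1⊕0⊕1 = 0
s2 (pos 2,3,6,7,10,11,14,15): 1⊕1⊕1⊕1⊕1⊕1⊕0⊕1 = 1
s4 (pos 4,5,6,7,12,13,14,15): 1⊕0⊕1⊕1⊕1⊕0⊕0⊕1 = 1
s8 (pos 8,9,10,11,12,13,14,15): 1⊕1⊕1⊕1⊕1⊕0⊕0⊕1 = 0
Syndrome s8…s1 = 0110 → error at position 6.
Flip position 6: 111101111111001 → 111100111111001
Read data bits from positions 3,5,6,7,9,10,11,12,13,14,15: 10011111001

10011111001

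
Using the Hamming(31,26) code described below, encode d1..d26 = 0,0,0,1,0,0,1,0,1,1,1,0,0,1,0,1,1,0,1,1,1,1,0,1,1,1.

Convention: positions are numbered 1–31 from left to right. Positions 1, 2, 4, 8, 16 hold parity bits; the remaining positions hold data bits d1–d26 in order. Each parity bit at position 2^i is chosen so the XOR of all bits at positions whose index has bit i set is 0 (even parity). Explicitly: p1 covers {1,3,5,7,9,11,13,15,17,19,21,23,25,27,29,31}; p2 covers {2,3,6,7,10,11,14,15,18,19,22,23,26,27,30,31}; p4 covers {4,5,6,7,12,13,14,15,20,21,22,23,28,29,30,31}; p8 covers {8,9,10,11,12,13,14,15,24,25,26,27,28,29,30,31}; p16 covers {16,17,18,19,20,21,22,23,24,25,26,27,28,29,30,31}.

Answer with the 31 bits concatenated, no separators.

Place data at non-parity positions: p1 p2 0 p4 0 0 1 p8 0 0 1 0 1 1 1 p16 0 0 1 0 1 1 0 1 1 1 1 0 1 1 1
p1 (pos 1,3,5,7,9,11,13,15,17,19,21,23,25,27,29,31): XOR of data positions = 0⊕0⊕1⊕0⊕1⊕1⊕1⊕0⊕1⊕1⊕0⊕1⊕1⊕1⊕1 = 0
p2 (pos 2,3,6,7,10,11,14,15,18,19,22,23,26,27,30,31): XOR of data positions = 0⊕0⊕1⊕0⊕1⊕1⊕1⊕0⊕1⊕1⊕0⊕1⊕1⊕1⊕1 = 0
p4 (pos 4,5,6,7,12,13,14,15,20,21,22,23,28,29,30,31): XOR of data positions = 0⊕0⊕1⊕0⊕1⊕1⊕1⊕0⊕1⊕1⊕0⊕0⊕1⊕1⊕1 = 1
p8 (pos 8,9,10,11,12,13,14,15,24,25,26,27,28,29,30,31): XOR of data positions = 0⊕0⊕1⊕0⊕1⊕1⊕1⊕1⊕1⊕1⊕1⊕0⊕1⊕1⊕1 = 1
p16 (pos 16,17,18,19,20,21,22,23,24,25,26,27,28,29,30,31): XOR of data positions = 0⊕0⊕1⊕0⊕1⊕1⊕0⊕1⊕1⊕1⊕1⊕0⊕1⊕1⊕1 = 0
Codeword: 0001001100101110001011011110111

0001001100101110001011011110111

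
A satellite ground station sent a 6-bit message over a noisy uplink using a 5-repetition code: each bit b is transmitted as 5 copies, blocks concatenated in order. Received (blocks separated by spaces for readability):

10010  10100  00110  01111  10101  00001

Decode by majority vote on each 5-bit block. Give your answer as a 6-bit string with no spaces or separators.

000110

Block 1 (10010): 2 ones → 0
Block 2 (10100): 2 ones → 0
Block 3 (00110): 2 ones → 0
Block 4 (01111): 4 ones → 1
Block 5 (10101): 3 ones → 1
Block 6 (00001): 1 one → 0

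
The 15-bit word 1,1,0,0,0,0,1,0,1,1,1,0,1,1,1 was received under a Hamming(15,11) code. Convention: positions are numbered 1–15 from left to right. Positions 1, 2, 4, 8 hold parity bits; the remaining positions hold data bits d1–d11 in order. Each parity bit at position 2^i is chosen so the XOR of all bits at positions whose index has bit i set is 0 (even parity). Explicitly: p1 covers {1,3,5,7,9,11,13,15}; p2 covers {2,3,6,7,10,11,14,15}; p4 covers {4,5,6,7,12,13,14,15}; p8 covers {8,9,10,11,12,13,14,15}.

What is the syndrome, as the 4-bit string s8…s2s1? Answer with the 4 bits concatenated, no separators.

s1 (pos 1,3,5,7,9,11,13,15): 1⊕0⊕0⊕1⊕1⊕1⊕1⊕1 = 0
s2 (pos 2,3,6,7,10,11,14,15): 1⊕0⊕0⊕1⊕1⊕1⊕1⊕1 = 0
s4 (pos 4,5,6,7,12,13,14,15): 0⊕0⊕0⊕1⊕0⊕1⊕1⊕1 = 0
s8 (pos 8,9,10,11,12,13,14,15): 0⊕1⊕1⊕1⊕0⊕1⊕1⊕1 = 0
Syndrome s8…s1 = 0000 → no error.

0000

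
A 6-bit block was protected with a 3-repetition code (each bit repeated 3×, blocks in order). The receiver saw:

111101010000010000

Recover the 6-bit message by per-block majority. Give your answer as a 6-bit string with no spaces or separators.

Block 1 (111): 3 ones → 1
Block 2 (101): 2 ones → 1
Block 3 (010): 1 one → 0
Block 4 (000): 0 ones → 0
Block 5 (010): 1 one → 0
Block 6 (000): 0 ones → 0

110000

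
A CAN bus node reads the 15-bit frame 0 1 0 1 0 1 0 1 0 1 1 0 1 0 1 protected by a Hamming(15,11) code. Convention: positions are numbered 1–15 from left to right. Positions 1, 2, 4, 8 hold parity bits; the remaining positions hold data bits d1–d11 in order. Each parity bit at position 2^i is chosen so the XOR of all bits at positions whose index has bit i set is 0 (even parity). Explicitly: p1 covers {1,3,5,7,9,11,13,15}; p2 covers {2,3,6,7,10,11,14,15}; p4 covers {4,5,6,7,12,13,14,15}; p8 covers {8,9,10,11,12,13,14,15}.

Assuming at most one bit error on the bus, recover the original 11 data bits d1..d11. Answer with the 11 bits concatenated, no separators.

s1 (pos 1,3,5,7,9,11,13,15): 0⊕0⊕0⊕0⊕0⊕1⊕1⊕1 = 1
s2 (pos 2,3,6,7,10,11,14,15): 1⊕0⊕1⊕0⊕1⊕1⊕0⊕1 = 1
s4 (pos 4,5,6,7,12,13,14,15): 1⊕0⊕1⊕0⊕0⊕1⊕0⊕1 = 0
s8 (pos 8,9,10,11,12,13,14,15): 1⊕0⊕1⊕1⊕0⊕1⊕0⊕1 = 1
Syndrome s8…s1 = 1011 → error at position 11.
Flip position 11: 010101010110101 → 010101010100101
Read data bits from positions 3,5,6,7,9,10,11,12,13,14,15: 00100100101

00100100101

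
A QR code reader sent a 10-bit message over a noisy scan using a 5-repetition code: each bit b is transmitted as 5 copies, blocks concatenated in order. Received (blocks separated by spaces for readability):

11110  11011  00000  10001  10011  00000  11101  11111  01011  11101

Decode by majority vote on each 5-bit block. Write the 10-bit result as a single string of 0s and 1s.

Block 1 (11110): 4 ones → 1
Block 2 (11011): 4 ones → 1
Block 3 (00000): 0 ones → 0
Block 4 (10001): 2 ones → 0
Block 5 (10011): 3 ones → 1
Block 6 (00000): 0 ones → 0
Block 7 (11101): 4 ones → 1
Block 8 (11111): 5 ones → 1
Block 9 (01011): 3 ones → 1
Block 10 (11101): 4 ones → 1

1100101111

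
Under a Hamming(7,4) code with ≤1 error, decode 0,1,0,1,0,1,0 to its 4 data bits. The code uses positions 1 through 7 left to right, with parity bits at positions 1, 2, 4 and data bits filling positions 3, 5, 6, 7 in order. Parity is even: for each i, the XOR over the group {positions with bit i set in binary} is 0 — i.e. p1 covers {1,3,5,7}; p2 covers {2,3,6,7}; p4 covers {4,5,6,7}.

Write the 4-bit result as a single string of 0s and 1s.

s1 (pos 1,3,5,7): 0⊕0⊕0⊕0 = 0
s2 (pos 2,3,6,7): 1⊕0⊕1⊕0 = 0
s4 (pos 4,5,6,7): 1⊕0⊕1⊕0 = 0
Syndrome s4…s1 = 000 → no error.
Read data bits from positions 3,5,6,7: 0010

0010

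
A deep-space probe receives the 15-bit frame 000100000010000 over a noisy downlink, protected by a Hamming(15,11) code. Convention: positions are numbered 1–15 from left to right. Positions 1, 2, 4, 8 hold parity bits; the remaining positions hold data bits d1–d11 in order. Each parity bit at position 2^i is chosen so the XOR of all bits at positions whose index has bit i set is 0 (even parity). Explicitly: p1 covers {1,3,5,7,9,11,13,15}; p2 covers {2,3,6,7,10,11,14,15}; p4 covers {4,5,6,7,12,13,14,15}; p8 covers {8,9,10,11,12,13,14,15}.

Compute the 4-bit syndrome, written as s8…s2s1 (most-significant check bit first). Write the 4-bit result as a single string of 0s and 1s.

s1 (pos 1,3,5,7,9,11,13,15): 0⊕0⊕0⊕0⊕0⊕1⊕0⊕0 = 1
s2 (pos 2,3,6,7,10,11,14,15): 0⊕0⊕0⊕0⊕0⊕1⊕0⊕0 = 1
s4 (pos 4,5,6,7,12,13,14,15): 1⊕0⊕0⊕0⊕0⊕0⊕0⊕0 = 1
s8 (pos 8,9,10,11,12,13,14,15): 0⊕0⊕0⊕1⊕0⊕0⊕0⊕0 = 1
Syndrome s8…s1 = 1111 → error at position 15.

1111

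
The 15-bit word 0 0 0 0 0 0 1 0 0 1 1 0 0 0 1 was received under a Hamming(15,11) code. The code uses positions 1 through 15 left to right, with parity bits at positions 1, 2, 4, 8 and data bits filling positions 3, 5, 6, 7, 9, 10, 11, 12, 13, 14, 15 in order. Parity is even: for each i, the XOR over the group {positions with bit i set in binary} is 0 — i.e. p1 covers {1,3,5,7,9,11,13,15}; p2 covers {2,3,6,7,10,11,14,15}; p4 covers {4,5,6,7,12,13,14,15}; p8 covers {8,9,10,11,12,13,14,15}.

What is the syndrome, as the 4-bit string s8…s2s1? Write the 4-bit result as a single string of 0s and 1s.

1001

s1 (pos 1,3,5,7,9,11,13,15): 0⊕0⊕0⊕1⊕0⊕1⊕0⊕1 = 1
s2 (pos 2,3,6,7,10,11,14,15): 0⊕0⊕0⊕1⊕1⊕1⊕0⊕1 = 0
s4 (pos 4,5,6,7,12,13,14,15): 0⊕0⊕0⊕1⊕0⊕0⊕0⊕1 = 0
s8 (pos 8,9,10,11,12,13,14,15): 0⊕0⊕1⊕1⊕0⊕0⊕0⊕1 = 1
Syndrome s8…s1 = 1001 → error at position 9.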